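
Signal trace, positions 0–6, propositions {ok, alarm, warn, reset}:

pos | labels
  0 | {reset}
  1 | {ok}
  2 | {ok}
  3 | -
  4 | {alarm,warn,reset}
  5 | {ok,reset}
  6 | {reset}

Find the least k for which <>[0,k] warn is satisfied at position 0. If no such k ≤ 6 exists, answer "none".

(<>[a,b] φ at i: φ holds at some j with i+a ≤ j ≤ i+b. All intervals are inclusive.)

Scan j = 0,1,… for warn:
  j=0: fails
  j=1: fails
  j=2: fails
  j=3: fails
  j=4: holds
First hit at j=4, so smallest k = 4-0 = 4.

4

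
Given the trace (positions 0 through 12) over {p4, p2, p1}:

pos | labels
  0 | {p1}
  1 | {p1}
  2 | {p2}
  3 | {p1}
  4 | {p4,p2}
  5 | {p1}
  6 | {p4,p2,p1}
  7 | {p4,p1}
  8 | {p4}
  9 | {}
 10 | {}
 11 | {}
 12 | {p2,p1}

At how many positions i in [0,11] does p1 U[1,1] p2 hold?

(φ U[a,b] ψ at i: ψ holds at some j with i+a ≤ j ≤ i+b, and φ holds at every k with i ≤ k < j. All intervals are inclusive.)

Evaluate at each i in [0,11]:
  i=0: ✗ (no rhs in [1,1])
  i=1: ✓ (rhs at j=2; lhs holds on [1,1])
  i=2: ✗ (no rhs in [3,3])
  i=3: ✓ (rhs at j=4; lhs holds on [3,3])
  i=4: ✗ (no rhs in [5,5])
  i=5: ✓ (rhs at j=6; lhs holds on [5,5])
  i=6: ✗ (no rhs in [7,7])
  i=7: ✗ (no rhs in [8,8])
  i=8: ✗ (no rhs in [9,9])
  i=9: ✗ (no rhs in [10,10])
  i=10: ✗ (no rhs in [11,11])
  i=11: ✗ (lhs fails at k=11 before rhs at j=12)
Positions where it holds: {1, 3, 5} → 3.

3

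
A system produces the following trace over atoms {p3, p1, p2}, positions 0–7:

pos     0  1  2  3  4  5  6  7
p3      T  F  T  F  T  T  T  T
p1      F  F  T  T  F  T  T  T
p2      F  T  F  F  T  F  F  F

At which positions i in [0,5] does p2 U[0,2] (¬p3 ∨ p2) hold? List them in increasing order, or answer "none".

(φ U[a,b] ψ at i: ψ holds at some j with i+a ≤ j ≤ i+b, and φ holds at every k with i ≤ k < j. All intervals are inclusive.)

1, 3, 4

Evaluate at each i in [0,5]:
  i=0: ✗ (lhs fails at k=0 before rhs at j=1)
  i=1: ✓ (rhs at j=1)
  i=2: ✗ (lhs fails at k=2 before rhs at j=3)
  i=3: ✓ (rhs at j=3)
  i=4: ✓ (rhs at j=4)
  i=5: ✗ (no rhs in [5,7])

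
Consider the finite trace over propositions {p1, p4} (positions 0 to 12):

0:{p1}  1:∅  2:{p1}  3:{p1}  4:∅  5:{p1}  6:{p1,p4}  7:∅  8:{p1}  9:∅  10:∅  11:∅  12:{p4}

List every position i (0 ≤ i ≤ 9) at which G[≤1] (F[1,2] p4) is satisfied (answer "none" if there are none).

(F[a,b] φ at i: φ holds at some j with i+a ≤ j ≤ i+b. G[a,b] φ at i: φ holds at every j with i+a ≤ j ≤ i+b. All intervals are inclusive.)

4

Evaluate at each i in [0,9]:
  i=0: ✗ (fails at j=0)
  i=1: ✗ (fails at j=1)
  i=2: ✗ (fails at j=2)
  i=3: ✗ (fails at j=3)
  i=4: ✓ (all of [4,5])
  i=5: ✗ (fails at j=6)
  i=6: ✗ (fails at j=6)
  i=7: ✗ (fails at j=7)
  i=8: ✗ (fails at j=8)
  i=9: ✗ (fails at j=9)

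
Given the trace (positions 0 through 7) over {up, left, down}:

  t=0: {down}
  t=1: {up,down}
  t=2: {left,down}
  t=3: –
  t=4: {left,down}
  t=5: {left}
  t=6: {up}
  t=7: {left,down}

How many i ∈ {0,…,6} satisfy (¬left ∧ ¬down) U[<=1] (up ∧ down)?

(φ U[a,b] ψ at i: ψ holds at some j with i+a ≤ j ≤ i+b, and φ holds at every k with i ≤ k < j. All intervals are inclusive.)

Evaluate at each i in [0,6]:
  i=0: ✗ (lhs fails at k=0 before rhs at j=1)
  i=1: ✓ (rhs at j=1)
  i=2: ✗ (no rhs in [2,3])
  i=3: ✗ (no rhs in [3,4])
  i=4: ✗ (no rhs in [4,5])
  i=5: ✗ (no rhs in [5,6])
  i=6: ✗ (no rhs in [6,7])
Positions where it holds: {1} → 1.

1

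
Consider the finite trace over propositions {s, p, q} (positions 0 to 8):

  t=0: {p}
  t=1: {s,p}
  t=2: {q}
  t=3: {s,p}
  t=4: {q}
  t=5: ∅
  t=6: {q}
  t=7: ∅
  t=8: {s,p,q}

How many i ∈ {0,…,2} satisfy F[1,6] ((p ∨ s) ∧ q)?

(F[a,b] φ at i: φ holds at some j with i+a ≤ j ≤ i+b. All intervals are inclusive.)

Evaluate at each i in [0,2]:
  i=0: ✗ (none in [1,6])
  i=1: ✗ (none in [2,7])
  i=2: ✓ (witness j=8)
Positions where it holds: {2} → 1.

1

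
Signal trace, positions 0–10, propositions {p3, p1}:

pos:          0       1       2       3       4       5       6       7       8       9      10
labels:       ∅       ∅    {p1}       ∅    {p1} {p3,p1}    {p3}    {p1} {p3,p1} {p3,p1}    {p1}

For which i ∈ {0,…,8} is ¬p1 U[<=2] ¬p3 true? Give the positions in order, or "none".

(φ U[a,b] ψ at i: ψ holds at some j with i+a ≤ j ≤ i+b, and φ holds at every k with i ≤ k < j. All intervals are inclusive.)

0, 1, 2, 3, 4, 6, 7

Evaluate at each i in [0,8]:
  i=0: ✓ (rhs at j=0)
  i=1: ✓ (rhs at j=1)
  i=2: ✓ (rhs at j=2)
  i=3: ✓ (rhs at j=3)
  i=4: ✓ (rhs at j=4)
  i=5: ✗ (lhs fails at k=5 before rhs at j=7)
  i=6: ✓ (rhs at j=7; lhs holds on [6,6])
  i=7: ✓ (rhs at j=7)
  i=8: ✗ (lhs fails at k=8 before rhs at j=10)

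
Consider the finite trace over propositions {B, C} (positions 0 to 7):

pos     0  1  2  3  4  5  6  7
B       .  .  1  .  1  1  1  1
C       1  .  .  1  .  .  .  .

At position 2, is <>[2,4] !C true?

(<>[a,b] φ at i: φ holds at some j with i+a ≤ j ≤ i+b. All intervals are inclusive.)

True

Check !C at each j in [4,6]:
  j=4: true
  j=5: true
  j=6: true
Found at j=4 → formula holds.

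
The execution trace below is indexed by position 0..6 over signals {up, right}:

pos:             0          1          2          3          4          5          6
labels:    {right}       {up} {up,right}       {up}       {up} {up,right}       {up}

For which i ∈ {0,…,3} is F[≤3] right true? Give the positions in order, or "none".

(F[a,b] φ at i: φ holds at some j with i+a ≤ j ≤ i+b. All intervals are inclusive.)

Evaluate at each i in [0,3]:
  i=0: ✓ (witness j=0)
  i=1: ✓ (witness j=2)
  i=2: ✓ (witness j=2)
  i=3: ✓ (witness j=5)

0, 1, 2, 3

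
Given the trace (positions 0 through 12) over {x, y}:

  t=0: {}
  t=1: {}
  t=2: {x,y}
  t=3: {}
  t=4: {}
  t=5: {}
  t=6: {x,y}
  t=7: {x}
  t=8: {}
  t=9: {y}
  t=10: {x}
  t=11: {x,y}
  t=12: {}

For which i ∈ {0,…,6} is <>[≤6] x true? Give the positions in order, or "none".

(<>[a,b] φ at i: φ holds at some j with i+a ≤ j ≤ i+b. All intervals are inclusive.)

0, 1, 2, 3, 4, 5, 6

Evaluate at each i in [0,6]:
  i=0: ✓ (witness j=2)
  i=1: ✓ (witness j=2)
  i=2: ✓ (witness j=2)
  i=3: ✓ (witness j=6)
  i=4: ✓ (witness j=6)
  i=5: ✓ (witness j=6)
  i=6: ✓ (witness j=6)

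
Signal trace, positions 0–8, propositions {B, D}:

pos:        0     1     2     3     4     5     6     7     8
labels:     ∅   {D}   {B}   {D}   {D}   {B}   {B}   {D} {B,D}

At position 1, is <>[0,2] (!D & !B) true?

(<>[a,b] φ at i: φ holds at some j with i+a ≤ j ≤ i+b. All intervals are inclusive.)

Does not hold

Check (!D & !B) at each j in [1,3]:
  j=1: false
  j=2: false
  j=3: false
No position in the window satisfies it → formula fails.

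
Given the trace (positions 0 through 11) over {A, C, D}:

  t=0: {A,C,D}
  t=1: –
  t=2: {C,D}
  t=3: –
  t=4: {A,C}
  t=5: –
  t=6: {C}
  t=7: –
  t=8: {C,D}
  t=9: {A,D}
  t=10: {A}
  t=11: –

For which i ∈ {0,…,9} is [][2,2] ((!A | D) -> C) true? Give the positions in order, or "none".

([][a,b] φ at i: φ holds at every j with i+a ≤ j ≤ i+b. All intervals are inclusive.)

0, 2, 4, 6, 8

Evaluate at each i in [0,9]:
  i=0: ✓ (all of [2,2])
  i=1: ✗ (fails at j=3)
  i=2: ✓ (all of [4,4])
  i=3: ✗ (fails at j=5)
  i=4: ✓ (all of [6,6])
  i=5: ✗ (fails at j=7)
  i=6: ✓ (all of [8,8])
  i=7: ✗ (fails at j=9)
  i=8: ✓ (all of [10,10])
  i=9: ✗ (fails at j=11)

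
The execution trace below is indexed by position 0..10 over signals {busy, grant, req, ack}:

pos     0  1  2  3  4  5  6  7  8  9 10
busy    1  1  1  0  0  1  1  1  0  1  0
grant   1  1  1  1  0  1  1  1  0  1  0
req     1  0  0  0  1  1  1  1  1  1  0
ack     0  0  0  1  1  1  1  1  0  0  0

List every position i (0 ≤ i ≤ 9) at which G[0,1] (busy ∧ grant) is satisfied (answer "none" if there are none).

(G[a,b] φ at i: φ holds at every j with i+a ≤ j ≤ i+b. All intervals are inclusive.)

0, 1, 5, 6

Evaluate at each i in [0,9]:
  i=0: ✓ (all of [0,1])
  i=1: ✓ (all of [1,2])
  i=2: ✗ (fails at j=3)
  i=3: ✗ (fails at j=3)
  i=4: ✗ (fails at j=4)
  i=5: ✓ (all of [5,6])
  i=6: ✓ (all of [6,7])
  i=7: ✗ (fails at j=8)
  i=8: ✗ (fails at j=8)
  i=9: ✗ (fails at j=10)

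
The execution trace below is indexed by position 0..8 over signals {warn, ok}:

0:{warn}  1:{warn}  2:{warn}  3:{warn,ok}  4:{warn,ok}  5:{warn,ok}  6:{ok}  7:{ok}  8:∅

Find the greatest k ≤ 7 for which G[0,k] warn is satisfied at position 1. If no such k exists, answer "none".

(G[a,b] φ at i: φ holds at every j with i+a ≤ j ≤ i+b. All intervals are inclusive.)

warn must hold from j=1 onward; find where it first fails.
  j=1: holds
  j=2: holds
  j=3: holds
  j=4: holds
  j=5: holds
  j=6: fails
Holds on [1,5], so largest k = 4.

4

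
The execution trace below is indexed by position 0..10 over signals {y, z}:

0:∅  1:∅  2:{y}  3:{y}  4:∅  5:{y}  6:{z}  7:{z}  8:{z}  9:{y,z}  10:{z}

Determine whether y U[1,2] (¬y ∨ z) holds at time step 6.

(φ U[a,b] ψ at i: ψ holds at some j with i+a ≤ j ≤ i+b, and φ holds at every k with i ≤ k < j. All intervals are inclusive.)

Does not hold

Need some j in [7,8] with (¬y ∨ z), and y at every k in [6,j-1].
  j=7: (¬y ∨ z) holds, but y fails at k=6 → not this j.
  j=8: (¬y ∨ z) holds, but y fails at k=6 → not this j.
No j in the window works → until fails.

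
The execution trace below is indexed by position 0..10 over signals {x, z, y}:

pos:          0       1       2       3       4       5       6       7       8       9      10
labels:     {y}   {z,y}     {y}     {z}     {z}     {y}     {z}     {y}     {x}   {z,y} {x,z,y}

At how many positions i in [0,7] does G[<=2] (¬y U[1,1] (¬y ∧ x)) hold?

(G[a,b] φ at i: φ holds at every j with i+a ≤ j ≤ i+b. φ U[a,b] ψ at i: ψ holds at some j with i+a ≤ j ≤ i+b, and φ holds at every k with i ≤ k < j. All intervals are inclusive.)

Evaluate at each i in [0,7]:
  i=0: ✗ (fails at j=0)
  i=1: ✗ (fails at j=1)
  i=2: ✗ (fails at j=2)
  i=3: ✗ (fails at j=3)
  i=4: ✗ (fails at j=4)
  i=5: ✗ (fails at j=5)
  i=6: ✗ (fails at j=6)
  i=7: ✗ (fails at j=7)
Positions where it holds: {} → 0.

0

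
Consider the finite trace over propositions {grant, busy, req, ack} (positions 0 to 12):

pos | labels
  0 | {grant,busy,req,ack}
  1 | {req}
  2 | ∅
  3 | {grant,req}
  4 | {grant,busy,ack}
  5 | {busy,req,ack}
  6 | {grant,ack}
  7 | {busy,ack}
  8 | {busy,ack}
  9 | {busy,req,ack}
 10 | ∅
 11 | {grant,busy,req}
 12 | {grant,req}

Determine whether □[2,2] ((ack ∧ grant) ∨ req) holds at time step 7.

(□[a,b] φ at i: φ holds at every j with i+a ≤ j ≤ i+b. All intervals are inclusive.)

Check ((ack ∧ grant) ∨ req) at every j in [9,9]:
  j=9: true
All positions satisfy it → formula holds.

Holds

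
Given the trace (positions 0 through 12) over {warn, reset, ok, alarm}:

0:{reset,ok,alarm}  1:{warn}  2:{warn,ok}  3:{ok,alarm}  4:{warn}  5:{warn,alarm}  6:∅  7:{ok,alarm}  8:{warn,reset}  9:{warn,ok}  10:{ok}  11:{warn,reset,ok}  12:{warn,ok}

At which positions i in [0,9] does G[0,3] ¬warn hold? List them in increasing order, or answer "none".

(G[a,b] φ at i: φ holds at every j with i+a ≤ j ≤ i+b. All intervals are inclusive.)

Evaluate at each i in [0,9]:
  i=0: ✗ (fails at j=1)
  i=1: ✗ (fails at j=1)
  i=2: ✗ (fails at j=2)
  i=3: ✗ (fails at j=4)
  i=4: ✗ (fails at j=4)
  i=5: ✗ (fails at j=5)
  i=6: ✗ (fails at j=8)
  i=7: ✗ (fails at j=8)
  i=8: ✗ (fails at j=8)
  i=9: ✗ (fails at j=9)

none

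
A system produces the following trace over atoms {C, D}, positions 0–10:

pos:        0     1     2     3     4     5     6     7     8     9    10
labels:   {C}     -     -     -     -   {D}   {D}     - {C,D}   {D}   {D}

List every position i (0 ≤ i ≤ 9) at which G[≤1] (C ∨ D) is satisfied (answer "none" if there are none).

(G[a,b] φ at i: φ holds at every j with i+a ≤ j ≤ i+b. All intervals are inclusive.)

Evaluate at each i in [0,9]:
  i=0: ✗ (fails at j=1)
  i=1: ✗ (fails at j=1)
  i=2: ✗ (fails at j=2)
  i=3: ✗ (fails at j=3)
  i=4: ✗ (fails at j=4)
  i=5: ✓ (all of [5,6])
  i=6: ✗ (fails at j=7)
  i=7: ✗ (fails at j=7)
  i=8: ✓ (all of [8,9])
  i=9: ✓ (all of [9,10])

5, 8, 9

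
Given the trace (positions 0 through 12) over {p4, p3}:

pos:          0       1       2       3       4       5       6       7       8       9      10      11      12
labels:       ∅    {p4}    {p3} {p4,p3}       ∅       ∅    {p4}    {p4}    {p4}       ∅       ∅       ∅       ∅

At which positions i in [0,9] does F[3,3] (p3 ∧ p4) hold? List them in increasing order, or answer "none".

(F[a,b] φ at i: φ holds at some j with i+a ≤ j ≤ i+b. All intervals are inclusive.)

Evaluate at each i in [0,9]:
  i=0: ✓ (witness j=3)
  i=1: ✗ (none in [4,4])
  i=2: ✗ (none in [5,5])
  i=3: ✗ (none in [6,6])
  i=4: ✗ (none in [7,7])
  i=5: ✗ (none in [8,8])
  i=6: ✗ (none in [9,9])
  i=7: ✗ (none in [10,10])
  i=8: ✗ (none in [11,11])
  i=9: ✗ (none in [12,12])

0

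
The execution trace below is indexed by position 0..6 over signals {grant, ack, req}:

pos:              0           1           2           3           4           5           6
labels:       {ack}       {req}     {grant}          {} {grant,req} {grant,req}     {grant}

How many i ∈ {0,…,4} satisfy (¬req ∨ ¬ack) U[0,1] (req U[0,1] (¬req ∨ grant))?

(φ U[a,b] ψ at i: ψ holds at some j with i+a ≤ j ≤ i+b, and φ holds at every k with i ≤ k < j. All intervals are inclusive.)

5

Evaluate at each i in [0,4]:
  i=0: ✓ (rhs at j=0)
  i=1: ✓ (rhs at j=1)
  i=2: ✓ (rhs at j=2)
  i=3: ✓ (rhs at j=3)
  i=4: ✓ (rhs at j=4)
Positions where it holds: {0, 1, 2, 3, 4} → 5.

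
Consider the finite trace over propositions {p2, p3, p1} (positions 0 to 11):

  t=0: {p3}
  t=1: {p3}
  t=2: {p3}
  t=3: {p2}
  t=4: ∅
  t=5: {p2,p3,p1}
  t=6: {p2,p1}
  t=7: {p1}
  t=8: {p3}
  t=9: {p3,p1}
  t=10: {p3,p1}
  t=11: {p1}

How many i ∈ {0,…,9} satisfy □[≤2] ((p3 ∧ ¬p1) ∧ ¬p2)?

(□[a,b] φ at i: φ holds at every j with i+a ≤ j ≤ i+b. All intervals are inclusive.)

1

Evaluate at each i in [0,9]:
  i=0: ✓ (all of [0,2])
  i=1: ✗ (fails at j=3)
  i=2: ✗ (fails at j=3)
  i=3: ✗ (fails at j=3)
  i=4: ✗ (fails at j=4)
  i=5: ✗ (fails at j=5)
  i=6: ✗ (fails at j=6)
  i=7: ✗ (fails at j=7)
  i=8: ✗ (fails at j=9)
  i=9: ✗ (fails at j=9)
Positions where it holds: {0} → 1.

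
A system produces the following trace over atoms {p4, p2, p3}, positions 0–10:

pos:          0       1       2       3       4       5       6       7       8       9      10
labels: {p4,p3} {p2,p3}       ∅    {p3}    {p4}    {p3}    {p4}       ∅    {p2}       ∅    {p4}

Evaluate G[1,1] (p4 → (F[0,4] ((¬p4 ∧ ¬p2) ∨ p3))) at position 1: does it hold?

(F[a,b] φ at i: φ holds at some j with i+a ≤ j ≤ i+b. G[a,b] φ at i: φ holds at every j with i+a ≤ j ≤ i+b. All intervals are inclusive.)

Yes

Check (p4 → (F[0,4] ((¬p4 ∧ ¬p2) ∨ p3))) at every j in [2,2]:
  j=2: antecedent false → ✓
All positions satisfy it → formula holds.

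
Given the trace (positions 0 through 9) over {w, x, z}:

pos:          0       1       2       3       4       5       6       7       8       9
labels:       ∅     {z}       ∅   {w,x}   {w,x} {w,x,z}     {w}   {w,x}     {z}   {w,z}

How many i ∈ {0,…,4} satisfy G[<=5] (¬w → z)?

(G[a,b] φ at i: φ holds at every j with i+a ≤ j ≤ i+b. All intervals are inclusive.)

Evaluate at each i in [0,4]:
  i=0: ✗ (fails at j=0)
  i=1: ✗ (fails at j=2)
  i=2: ✗ (fails at j=2)
  i=3: ✓ (all of [3,8])
  i=4: ✓ (all of [4,9])
Positions where it holds: {3, 4} → 2.

2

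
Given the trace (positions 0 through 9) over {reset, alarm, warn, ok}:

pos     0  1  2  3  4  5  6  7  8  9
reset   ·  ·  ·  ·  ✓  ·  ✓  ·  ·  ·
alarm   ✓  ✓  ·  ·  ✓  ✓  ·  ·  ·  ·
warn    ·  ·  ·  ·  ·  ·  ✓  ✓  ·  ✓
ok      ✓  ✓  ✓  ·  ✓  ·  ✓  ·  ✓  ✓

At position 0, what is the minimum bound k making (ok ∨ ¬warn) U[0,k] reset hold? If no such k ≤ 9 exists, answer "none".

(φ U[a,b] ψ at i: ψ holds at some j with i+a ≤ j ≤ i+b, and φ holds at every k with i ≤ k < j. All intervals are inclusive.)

Need earliest j ≥ 0 with reset, and (ok ∨ ¬warn) at every k in [0,j-1].
  j=0: rhs fails.
  j=1: rhs fails.
  j=2: rhs fails.
  j=3: rhs fails.
  j=4: rhs holds; lhs holds on [0,3]. k = 4.

4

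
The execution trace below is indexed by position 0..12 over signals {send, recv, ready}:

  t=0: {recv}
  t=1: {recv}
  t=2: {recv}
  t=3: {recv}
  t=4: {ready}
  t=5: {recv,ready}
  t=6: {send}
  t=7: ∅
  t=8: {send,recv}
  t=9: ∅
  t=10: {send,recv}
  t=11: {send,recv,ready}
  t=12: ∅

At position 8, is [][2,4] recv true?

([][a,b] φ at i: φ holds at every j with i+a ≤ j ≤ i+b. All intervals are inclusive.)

Check recv at every j in [10,12]:
  j=10: true
  j=11: true
  j=12: false
Fails at j=12 → formula fails.

Does not hold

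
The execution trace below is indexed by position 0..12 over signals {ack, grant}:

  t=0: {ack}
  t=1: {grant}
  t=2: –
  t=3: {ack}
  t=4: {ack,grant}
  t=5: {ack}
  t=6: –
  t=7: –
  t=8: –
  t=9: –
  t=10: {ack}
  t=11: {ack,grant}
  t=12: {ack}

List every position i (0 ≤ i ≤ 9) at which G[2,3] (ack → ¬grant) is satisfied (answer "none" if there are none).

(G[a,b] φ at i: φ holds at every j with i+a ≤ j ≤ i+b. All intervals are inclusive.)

0, 3, 4, 5, 6, 7

Evaluate at each i in [0,9]:
  i=0: ✓ (all of [2,3])
  i=1: ✗ (fails at j=4)
  i=2: ✗ (fails at j=4)
  i=3: ✓ (all of [5,6])
  i=4: ✓ (all of [6,7])
  i=5: ✓ (all of [7,8])
  i=6: ✓ (all of [8,9])
  i=7: ✓ (all of [9,10])
  i=8: ✗ (fails at j=11)
  i=9: ✗ (fails at j=11)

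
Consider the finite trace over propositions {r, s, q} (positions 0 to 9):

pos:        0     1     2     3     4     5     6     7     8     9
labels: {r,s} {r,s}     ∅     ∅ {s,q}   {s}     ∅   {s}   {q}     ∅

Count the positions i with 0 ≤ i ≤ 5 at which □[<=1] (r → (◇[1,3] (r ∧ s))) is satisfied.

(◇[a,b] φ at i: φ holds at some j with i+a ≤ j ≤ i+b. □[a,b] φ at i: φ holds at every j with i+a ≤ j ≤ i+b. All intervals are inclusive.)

4

Evaluate at each i in [0,5]:
  i=0: ✗ (fails at j=1)
  i=1: ✗ (fails at j=1)
  i=2: ✓ (all of [2,3])
  i=3: ✓ (all of [3,4])
  i=4: ✓ (all of [4,5])
  i=5: ✓ (all of [5,6])
Positions where it holds: {2, 3, 4, 5} → 4.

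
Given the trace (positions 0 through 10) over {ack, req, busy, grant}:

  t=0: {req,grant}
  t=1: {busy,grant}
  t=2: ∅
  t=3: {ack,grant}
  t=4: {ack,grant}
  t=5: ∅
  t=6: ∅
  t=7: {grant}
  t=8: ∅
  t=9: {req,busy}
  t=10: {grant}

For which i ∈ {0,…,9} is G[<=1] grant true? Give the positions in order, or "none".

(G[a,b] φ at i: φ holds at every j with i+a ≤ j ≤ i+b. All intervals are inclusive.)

0, 3

Evaluate at each i in [0,9]:
  i=0: ✓ (all of [0,1])
  i=1: ✗ (fails at j=2)
  i=2: ✗ (fails at j=2)
  i=3: ✓ (all of [3,4])
  i=4: ✗ (fails at j=5)
  i=5: ✗ (fails at j=5)
  i=6: ✗ (fails at j=6)
  i=7: ✗ (fails at j=8)
  i=8: ✗ (fails at j=8)
  i=9: ✗ (fails at j=9)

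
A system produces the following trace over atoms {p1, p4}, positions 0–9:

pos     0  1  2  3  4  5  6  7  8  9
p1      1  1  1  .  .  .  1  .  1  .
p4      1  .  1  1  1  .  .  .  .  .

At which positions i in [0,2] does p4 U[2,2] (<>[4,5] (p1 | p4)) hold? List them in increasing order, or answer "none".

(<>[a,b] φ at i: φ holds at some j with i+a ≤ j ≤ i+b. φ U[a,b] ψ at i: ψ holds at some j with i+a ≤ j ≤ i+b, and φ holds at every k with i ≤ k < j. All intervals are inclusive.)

Evaluate at each i in [0,2]:
  i=0: ✗ (lhs fails at k=1 before rhs at j=2)
  i=1: ✗ (lhs fails at k=1 before rhs at j=3)
  i=2: ✓ (rhs at j=4; lhs holds on [2,3])

2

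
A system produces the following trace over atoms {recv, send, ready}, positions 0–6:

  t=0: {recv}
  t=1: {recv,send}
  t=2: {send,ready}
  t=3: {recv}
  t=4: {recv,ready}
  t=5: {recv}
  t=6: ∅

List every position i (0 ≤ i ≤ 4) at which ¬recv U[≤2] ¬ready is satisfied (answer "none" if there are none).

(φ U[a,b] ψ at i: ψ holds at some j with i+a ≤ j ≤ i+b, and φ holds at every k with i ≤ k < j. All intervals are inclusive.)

Evaluate at each i in [0,4]:
  i=0: ✓ (rhs at j=0)
  i=1: ✓ (rhs at j=1)
  i=2: ✓ (rhs at j=3; lhs holds on [2,2])
  i=3: ✓ (rhs at j=3)
  i=4: ✗ (lhs fails at k=4 before rhs at j=5)

0, 1, 2, 3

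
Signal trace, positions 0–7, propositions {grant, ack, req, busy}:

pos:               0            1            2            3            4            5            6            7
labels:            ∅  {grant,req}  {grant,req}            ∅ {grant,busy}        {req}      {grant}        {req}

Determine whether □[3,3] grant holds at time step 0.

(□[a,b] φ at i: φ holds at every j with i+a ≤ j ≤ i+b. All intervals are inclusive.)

Check grant at every j in [3,3]:
  j=3: false
Fails at j=3 → formula fails.

False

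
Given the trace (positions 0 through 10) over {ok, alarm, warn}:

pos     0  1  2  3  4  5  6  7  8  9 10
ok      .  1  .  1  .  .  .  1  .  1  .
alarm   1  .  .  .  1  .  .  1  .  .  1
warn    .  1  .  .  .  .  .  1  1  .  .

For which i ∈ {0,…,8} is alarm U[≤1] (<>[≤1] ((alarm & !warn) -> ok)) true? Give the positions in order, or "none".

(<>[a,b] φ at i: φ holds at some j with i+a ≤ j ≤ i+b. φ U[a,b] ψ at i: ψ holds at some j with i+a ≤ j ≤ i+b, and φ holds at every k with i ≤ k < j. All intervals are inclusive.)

Evaluate at each i in [0,8]:
  i=0: ✓ (rhs at j=0)
  i=1: ✓ (rhs at j=1)
  i=2: ✓ (rhs at j=2)
  i=3: ✓ (rhs at j=3)
  i=4: ✓ (rhs at j=4)
  i=5: ✓ (rhs at j=5)
  i=6: ✓ (rhs at j=6)
  i=7: ✓ (rhs at j=7)
  i=8: ✓ (rhs at j=8)

0, 1, 2, 3, 4, 5, 6, 7, 8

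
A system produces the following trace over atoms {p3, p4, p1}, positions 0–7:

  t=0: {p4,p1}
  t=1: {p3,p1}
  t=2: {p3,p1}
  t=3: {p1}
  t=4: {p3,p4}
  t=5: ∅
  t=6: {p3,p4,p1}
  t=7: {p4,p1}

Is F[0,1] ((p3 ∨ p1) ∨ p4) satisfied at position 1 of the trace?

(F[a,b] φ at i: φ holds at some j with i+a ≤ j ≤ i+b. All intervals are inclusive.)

True

Check ((p3 ∨ p1) ∨ p4) at each j in [1,2]:
  j=1: true
  j=2: true
Found at j=1 → formula holds.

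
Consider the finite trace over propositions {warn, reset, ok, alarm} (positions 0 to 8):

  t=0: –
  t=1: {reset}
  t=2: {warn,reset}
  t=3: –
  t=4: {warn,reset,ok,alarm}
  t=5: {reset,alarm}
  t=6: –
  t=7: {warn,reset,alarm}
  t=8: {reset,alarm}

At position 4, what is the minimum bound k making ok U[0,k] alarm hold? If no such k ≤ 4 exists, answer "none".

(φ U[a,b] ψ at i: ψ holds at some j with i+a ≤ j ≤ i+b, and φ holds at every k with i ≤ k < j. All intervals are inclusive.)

0

Need earliest j ≥ 4 with alarm, and ok at every k in [4,j-1].
  j=4: rhs holds (empty prefix). k = 0.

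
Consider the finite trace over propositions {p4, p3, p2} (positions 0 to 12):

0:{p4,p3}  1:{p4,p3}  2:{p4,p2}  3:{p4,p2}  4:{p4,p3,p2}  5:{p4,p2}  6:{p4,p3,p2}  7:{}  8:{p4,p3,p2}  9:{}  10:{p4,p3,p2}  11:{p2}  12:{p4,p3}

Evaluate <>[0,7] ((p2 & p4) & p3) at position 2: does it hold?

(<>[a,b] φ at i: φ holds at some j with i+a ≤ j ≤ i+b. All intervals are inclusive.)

True

Check ((p2 & p4) & p3) at each j in [2,9]:
  j=2: false
  j=3: false
  j=4: true
  j=5: false
  j=6: true
  j=7: false
  j=8: true
  j=9: false
Found at j=4 → formula holds.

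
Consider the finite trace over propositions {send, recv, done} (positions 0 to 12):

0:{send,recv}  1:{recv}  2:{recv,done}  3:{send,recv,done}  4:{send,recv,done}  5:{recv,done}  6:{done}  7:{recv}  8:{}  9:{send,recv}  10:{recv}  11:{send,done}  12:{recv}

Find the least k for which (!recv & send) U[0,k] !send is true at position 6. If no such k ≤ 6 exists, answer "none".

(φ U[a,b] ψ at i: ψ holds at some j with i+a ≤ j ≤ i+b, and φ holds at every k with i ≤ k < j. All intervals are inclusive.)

Need earliest j ≥ 6 with !send, and (!recv & send) at every k in [6,j-1].
  j=6: rhs holds (empty prefix). k = 0.

0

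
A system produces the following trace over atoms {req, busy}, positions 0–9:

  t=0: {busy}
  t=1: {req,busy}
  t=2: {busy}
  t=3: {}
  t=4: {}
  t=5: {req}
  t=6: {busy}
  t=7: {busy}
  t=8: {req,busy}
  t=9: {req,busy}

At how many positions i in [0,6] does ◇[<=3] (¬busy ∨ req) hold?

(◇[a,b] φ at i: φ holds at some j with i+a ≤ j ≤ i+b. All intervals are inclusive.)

7

Evaluate at each i in [0,6]:
  i=0: ✓ (witness j=1)
  i=1: ✓ (witness j=1)
  i=2: ✓ (witness j=3)
  i=3: ✓ (witness j=3)
  i=4: ✓ (witness j=4)
  i=5: ✓ (witness j=5)
  i=6: ✓ (witness j=8)
Positions where it holds: {0, 1, 2, 3, 4, 5, 6} → 7.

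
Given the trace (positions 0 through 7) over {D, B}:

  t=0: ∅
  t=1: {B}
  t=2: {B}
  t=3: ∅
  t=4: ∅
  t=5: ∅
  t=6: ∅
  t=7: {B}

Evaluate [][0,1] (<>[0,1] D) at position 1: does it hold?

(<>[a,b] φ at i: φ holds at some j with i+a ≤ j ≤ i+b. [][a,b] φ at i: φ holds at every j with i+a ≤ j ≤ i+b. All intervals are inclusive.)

No

Check <>[0,1] D at every j in [1,2]:
  j=1: fails (none in [1,2])
  j=2: fails (none in [2,3])
Fails at j=1 → formula fails.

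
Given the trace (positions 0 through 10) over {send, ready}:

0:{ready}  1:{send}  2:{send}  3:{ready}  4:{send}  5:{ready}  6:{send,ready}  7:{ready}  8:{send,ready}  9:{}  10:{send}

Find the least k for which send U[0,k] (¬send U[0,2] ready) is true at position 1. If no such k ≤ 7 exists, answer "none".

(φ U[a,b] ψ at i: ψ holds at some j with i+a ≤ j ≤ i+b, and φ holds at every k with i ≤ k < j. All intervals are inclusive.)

2

Need earliest j ≥ 1 with (¬send U[0,2] ready), and send at every k in [1,j-1].
  j=1: rhs fails.
  j=2: rhs fails.
  j=3: rhs holds; lhs holds on [1,2]. k = 2.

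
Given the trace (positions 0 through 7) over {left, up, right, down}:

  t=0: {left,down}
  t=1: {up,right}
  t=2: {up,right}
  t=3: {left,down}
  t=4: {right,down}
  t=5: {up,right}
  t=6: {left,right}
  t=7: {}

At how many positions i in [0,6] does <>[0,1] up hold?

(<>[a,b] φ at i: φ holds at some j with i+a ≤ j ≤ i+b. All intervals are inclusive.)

Evaluate at each i in [0,6]:
  i=0: ✓ (witness j=1)
  i=1: ✓ (witness j=1)
  i=2: ✓ (witness j=2)
  i=3: ✗ (none in [3,4])
  i=4: ✓ (witness j=5)
  i=5: ✓ (witness j=5)
  i=6: ✗ (none in [6,7])
Positions where it holds: {0, 1, 2, 4, 5} → 5.

5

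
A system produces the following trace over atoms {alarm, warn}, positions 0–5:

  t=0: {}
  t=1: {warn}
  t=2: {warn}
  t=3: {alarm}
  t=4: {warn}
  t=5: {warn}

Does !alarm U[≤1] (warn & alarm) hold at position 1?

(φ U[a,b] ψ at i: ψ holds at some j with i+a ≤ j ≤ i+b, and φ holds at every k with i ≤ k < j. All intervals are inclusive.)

Need some j in [1,2] with (warn & alarm), and !alarm at every k in [1,j-1].
  j=1: (warn & alarm) false.
  j=2: (warn & alarm) false.
No j in the window works → until fails.

False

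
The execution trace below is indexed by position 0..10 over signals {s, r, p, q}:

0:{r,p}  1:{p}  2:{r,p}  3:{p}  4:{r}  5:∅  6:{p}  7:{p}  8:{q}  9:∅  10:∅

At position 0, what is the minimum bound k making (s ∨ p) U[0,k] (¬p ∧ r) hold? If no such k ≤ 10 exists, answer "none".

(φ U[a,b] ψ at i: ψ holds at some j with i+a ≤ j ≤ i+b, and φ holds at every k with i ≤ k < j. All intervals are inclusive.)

4

Need earliest j ≥ 0 with (¬p ∧ r), and (s ∨ p) at every k in [0,j-1].
  j=0: rhs fails.
  j=1: rhs fails.
  j=2: rhs fails.
  j=3: rhs fails.
  j=4: rhs holds; lhs holds on [0,3]. k = 4.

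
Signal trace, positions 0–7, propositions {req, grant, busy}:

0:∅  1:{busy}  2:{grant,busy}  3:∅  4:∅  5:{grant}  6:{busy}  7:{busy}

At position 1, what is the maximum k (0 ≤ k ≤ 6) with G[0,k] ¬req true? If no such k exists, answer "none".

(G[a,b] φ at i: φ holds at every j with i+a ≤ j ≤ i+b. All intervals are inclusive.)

6

¬req must hold from j=1 onward; find where it first fails.
  j=1: holds
  j=2: holds
  j=3: holds
  j=4: holds
  j=5: holds
  j=6: holds
  j=7: holds
Holds through j=7; largest k = 6.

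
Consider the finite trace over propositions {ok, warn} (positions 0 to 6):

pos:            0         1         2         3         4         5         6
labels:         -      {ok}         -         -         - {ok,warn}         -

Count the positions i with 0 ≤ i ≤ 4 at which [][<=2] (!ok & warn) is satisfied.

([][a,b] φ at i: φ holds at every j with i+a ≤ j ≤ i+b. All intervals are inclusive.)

Evaluate at each i in [0,4]:
  i=0: ✗ (fails at j=0)
  i=1: ✗ (fails at j=1)
  i=2: ✗ (fails at j=2)
  i=3: ✗ (fails at j=3)
  i=4: ✗ (fails at j=4)
Positions where it holds: {} → 0.

0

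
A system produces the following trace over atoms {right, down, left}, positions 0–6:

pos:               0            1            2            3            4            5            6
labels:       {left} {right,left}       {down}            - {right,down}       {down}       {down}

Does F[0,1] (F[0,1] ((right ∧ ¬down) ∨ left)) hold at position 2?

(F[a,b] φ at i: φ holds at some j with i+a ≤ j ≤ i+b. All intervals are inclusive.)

False

Check F[0,1] ((right ∧ ¬down) ∨ left) at each j in [2,3]:
  j=2: fails (none in [2,3])
  j=3: fails (none in [3,4])
No position in the window satisfies it → formula fails.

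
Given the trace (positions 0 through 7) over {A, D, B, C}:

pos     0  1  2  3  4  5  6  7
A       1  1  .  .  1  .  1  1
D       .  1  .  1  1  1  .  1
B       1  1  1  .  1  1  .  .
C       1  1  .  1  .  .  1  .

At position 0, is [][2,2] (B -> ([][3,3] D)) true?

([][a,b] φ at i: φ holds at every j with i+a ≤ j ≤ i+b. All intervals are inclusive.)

Check (B -> ([][3,3] D)) at every j in [2,2]:
  j=2: antecedent true; consequent holds on [5,5] → ✓
All positions satisfy it → formula holds.

Holds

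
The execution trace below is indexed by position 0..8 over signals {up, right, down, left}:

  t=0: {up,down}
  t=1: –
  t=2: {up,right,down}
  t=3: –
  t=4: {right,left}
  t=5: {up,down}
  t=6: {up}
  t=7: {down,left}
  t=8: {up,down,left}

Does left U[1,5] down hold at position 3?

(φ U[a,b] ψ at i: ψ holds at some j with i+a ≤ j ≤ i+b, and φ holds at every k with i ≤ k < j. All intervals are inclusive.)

Need some j in [4,8] with down, and left at every k in [3,j-1].
  j=4: down false.
  j=5: down holds, but left fails at k=3 → not this j.
  j=6: down false.
  j=7: down holds, but left fails at k=3 → not this j.
  j=8: down holds, but left fails at k=3 → not this j.
No j in the window works → until fails.

No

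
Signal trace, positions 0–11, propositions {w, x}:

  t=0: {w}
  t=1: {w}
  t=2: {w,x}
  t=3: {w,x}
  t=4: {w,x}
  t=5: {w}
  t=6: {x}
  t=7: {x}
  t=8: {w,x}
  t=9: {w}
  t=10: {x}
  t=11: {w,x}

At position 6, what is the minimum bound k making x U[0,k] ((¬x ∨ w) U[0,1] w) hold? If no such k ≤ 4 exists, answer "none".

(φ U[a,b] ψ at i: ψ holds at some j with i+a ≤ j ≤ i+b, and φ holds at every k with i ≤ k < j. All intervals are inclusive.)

2

Need earliest j ≥ 6 with ((¬x ∨ w) U[0,1] w), and x at every k in [6,j-1].
  j=6: rhs fails.
  j=7: rhs fails.
  j=8: rhs holds; lhs holds on [6,7]. k = 2.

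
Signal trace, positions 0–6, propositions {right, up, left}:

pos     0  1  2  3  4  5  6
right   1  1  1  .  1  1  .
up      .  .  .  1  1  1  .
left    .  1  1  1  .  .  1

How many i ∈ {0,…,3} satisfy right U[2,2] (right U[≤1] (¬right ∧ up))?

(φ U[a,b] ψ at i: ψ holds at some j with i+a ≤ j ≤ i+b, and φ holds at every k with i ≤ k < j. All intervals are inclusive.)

2

Evaluate at each i in [0,3]:
  i=0: ✓ (rhs at j=2; lhs holds on [0,1])
  i=1: ✓ (rhs at j=3; lhs holds on [1,2])
  i=2: ✗ (no rhs in [4,4])
  i=3: ✗ (no rhs in [5,5])
Positions where it holds: {0, 1} → 2.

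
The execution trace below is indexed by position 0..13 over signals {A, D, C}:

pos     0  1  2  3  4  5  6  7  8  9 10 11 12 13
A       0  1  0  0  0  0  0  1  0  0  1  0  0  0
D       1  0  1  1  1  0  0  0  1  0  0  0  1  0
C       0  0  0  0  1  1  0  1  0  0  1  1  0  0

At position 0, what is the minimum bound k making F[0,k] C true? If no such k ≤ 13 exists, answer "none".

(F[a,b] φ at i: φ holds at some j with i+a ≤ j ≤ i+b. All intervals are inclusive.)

Scan j = 0,1,… for C:
  j=0: fails
  j=1: fails
  j=2: fails
  j=3: fails
  j=4: holds
First hit at j=4, so smallest k = 4-0 = 4.

4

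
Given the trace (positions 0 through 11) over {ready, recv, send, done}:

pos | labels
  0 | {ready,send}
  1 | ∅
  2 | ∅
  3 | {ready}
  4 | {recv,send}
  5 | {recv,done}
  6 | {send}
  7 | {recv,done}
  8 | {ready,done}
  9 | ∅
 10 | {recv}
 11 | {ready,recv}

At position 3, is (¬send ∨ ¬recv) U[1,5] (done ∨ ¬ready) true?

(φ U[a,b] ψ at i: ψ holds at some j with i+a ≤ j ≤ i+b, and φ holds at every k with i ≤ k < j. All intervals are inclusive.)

True

Need some j in [4,8] with (done ∨ ¬ready), and (¬send ∨ ¬recv) at every k in [3,j-1].
  j=4: (done ∨ ¬ready) holds; (¬send ∨ ¬recv) holds at every k in [3,3] → satisfied.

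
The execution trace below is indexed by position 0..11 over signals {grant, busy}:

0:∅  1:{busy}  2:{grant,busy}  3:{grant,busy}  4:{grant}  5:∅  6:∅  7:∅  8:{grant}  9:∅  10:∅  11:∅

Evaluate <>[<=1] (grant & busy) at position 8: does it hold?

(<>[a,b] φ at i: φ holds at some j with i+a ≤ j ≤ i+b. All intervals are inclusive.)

Does not hold

Check (grant & busy) at each j in [8,9]:
  j=8: false
  j=9: false
No position in the window satisfies it → formula fails.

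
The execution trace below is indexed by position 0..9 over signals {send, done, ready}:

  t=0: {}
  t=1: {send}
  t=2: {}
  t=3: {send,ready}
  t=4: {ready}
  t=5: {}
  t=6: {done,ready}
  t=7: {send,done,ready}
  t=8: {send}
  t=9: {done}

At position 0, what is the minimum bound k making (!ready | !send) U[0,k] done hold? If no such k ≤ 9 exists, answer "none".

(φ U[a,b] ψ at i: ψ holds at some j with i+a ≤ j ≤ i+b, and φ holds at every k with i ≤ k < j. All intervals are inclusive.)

none

Need earliest j ≥ 0 with done, and (!ready | !send) at every k in [0,j-1].
  j=0: rhs fails.
  j=1: rhs fails.
  j=2: rhs fails.
  j=3: rhs fails.
  j=4: rhs fails.
  j=5: rhs fails.
  j=6: rhs holds but lhs fails at k=3.
  j=7: rhs holds but lhs fails at k=3.
  j=8: rhs fails.
  j=9: rhs holds but lhs fails at k=3.
No witness within the range → none.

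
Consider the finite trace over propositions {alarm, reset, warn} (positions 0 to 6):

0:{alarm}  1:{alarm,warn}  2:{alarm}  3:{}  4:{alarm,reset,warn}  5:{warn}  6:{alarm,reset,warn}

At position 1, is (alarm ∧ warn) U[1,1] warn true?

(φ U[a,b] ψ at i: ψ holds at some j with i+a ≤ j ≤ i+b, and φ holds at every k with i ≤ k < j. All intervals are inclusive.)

Need some j in [2,2] with warn, and (alarm ∧ warn) at every k in [1,j-1].
  j=2: warn false.
No j in the window works → until fails.

No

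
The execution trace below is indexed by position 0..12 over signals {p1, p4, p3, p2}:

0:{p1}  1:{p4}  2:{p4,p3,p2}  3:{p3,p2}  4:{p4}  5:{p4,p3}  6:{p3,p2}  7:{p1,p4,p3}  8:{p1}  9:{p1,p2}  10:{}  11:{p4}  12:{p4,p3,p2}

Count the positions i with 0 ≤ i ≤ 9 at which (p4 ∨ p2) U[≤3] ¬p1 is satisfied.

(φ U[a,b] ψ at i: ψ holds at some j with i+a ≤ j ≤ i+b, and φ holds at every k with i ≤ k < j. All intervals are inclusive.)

7

Evaluate at each i in [0,9]:
  i=0: ✗ (lhs fails at k=0 before rhs at j=1)
  i=1: ✓ (rhs at j=1)
  i=2: ✓ (rhs at j=2)
  i=3: ✓ (rhs at j=3)
  i=4: ✓ (rhs at j=4)
  i=5: ✓ (rhs at j=5)
  i=6: ✓ (rhs at j=6)
  i=7: ✗ (lhs fails at k=8 before rhs at j=10)
  i=8: ✗ (lhs fails at k=8 before rhs at j=10)
  i=9: ✓ (rhs at j=10; lhs holds on [9,9])
Positions where it holds: {1, 2, 3, 4, 5, 6, 9} → 7.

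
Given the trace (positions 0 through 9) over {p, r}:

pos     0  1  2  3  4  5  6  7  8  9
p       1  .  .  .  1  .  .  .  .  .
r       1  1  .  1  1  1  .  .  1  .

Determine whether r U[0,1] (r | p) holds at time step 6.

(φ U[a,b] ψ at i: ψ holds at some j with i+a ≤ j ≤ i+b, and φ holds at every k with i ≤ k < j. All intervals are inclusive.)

False

Need some j in [6,7] with (r | p), and r at every k in [6,j-1].
  j=6: (r | p) false.
  j=7: (r | p) false.
No j in the window works → until fails.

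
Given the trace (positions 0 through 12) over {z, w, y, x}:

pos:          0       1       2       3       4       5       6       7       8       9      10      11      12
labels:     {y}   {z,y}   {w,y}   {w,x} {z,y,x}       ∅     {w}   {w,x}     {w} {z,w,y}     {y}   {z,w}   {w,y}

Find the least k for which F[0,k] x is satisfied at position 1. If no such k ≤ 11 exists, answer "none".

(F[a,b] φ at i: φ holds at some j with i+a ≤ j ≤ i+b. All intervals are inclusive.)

2

Scan j = 1,2,… for x:
  j=1: fails
  j=2: fails
  j=3: holds
First hit at j=3, so smallest k = 3-1 = 2.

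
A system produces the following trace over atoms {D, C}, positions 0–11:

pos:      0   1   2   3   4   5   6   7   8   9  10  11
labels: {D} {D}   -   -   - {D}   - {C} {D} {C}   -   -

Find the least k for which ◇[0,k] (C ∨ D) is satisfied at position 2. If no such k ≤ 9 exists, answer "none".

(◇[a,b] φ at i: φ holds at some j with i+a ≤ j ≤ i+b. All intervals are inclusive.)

Scan j = 2,3,… for (C ∨ D):
  j=2: fails
  j=3: fails
  j=4: fails
  j=5: holds
First hit at j=5, so smallest k = 5-2 = 3.

3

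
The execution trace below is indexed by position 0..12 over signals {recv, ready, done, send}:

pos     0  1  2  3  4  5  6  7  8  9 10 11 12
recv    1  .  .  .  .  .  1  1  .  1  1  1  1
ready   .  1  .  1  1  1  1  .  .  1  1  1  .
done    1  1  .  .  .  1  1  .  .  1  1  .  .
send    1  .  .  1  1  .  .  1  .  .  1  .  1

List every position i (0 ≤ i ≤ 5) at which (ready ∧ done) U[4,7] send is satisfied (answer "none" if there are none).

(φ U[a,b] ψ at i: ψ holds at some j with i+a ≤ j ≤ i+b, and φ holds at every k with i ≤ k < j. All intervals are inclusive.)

none

Evaluate at each i in [0,5]:
  i=0: ✗ (lhs fails at k=0 before rhs at j=4)
  i=1: ✗ (lhs fails at k=2 before rhs at j=7)
  i=2: ✗ (lhs fails at k=2 before rhs at j=7)
  i=3: ✗ (lhs fails at k=3 before rhs at j=7)
  i=4: ✗ (lhs fails at k=4 before rhs at j=10)
  i=5: ✗ (lhs fails at k=7 before rhs at j=10)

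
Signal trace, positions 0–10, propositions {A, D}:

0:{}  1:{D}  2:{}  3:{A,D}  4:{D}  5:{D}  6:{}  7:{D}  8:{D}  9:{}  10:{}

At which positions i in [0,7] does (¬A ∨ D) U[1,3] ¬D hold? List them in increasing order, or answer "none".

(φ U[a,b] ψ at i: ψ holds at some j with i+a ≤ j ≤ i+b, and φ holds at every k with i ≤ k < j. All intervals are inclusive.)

Evaluate at each i in [0,7]:
  i=0: ✓ (rhs at j=2; lhs holds on [0,1])
  i=1: ✓ (rhs at j=2; lhs holds on [1,1])
  i=2: ✗ (no rhs in [3,5])
  i=3: ✓ (rhs at j=6; lhs holds on [3,5])
  i=4: ✓ (rhs at j=6; lhs holds on [4,5])
  i=5: ✓ (rhs at j=6; lhs holds on [5,5])
  i=6: ✓ (rhs at j=9; lhs holds on [6,8])
  i=7: ✓ (rhs at j=9; lhs holds on [7,8])

0, 1, 3, 4, 5, 6, 7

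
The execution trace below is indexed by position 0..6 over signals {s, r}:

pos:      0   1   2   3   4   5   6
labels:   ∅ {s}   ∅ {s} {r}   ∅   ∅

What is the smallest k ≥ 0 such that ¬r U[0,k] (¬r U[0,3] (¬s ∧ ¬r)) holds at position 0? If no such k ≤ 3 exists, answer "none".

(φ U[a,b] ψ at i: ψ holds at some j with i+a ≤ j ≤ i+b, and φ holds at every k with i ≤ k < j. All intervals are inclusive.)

Need earliest j ≥ 0 with (¬r U[0,3] (¬s ∧ ¬r)), and ¬r at every k in [0,j-1].
  j=0: rhs holds (empty prefix). k = 0.

0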